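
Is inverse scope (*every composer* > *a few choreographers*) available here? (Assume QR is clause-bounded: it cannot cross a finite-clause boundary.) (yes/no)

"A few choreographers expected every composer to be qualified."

This is an ECM construction: *every composer* is the infinitival subject, Case-marked by the matrix verb, and the infinitive is transparent for QR.
Clause-internal QR can adjoin the lower DP above the subject, yielding the inverse reading.

Yes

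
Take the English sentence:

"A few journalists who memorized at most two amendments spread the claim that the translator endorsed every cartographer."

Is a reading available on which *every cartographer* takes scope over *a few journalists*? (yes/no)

No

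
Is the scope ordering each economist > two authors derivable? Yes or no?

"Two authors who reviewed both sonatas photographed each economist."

Yes

*each economist* sits in the matrix clause, not in the relative clause on *two authors*.
Nothing blocks QR of the lower DP to a position above the higher one, so inverse scope is available.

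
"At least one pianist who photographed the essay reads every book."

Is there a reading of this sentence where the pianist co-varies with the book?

The paraphrase describes the scope ordering *every book* > *at least one pianist*.
The RC *who photographed the essay* is an island, but *every book* is not inside it — it is the matrix object, a clausemate of *at least one pianist*.
Since no island is crossed, the inverse ordering is licensed alongside surface scope.

Yes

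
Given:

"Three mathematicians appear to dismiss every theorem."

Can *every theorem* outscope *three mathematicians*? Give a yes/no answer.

Infinitival complements of raising predicates do not block QR; *every theorem* and *three mathematicians* are effectively clausemates.
QR within a single clause is free, so the lower quantifier may take scope over the higher one.

Yes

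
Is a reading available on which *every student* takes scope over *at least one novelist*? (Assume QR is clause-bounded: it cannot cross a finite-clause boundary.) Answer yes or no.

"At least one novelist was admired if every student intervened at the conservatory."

The DP *every student* is contained in the adjunct clause *if every student intervened at the conservatory*.
Scope out of an adjunct clause is unavailable: QR respects the adjunct-island constraint.
So *every student* cannot raise high enough to outscope *at least one novelist*; only the surface ordering *at least one novelist* > *every student* is available.
(Only the surface reading survives: one fixed novelist with respect to all the relevant students.)

No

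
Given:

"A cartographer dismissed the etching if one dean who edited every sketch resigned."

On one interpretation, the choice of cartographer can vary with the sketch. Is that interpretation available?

No

The paraphrase describes the scope ordering *every sketch* > *a cartographer*.
The DP *every sketch* is contained in the relative clause *who edited every sketch*, which is itself inside the adjunct *if one dean who edited every sketch resigned*.
Both the relative clause and the enclosing adjunct are scope islands; QR cannot cross either.
So *every sketch* cannot raise high enough to outscope *a cartographer*; only the surface ordering *a cartographer* > *every sketch* is available.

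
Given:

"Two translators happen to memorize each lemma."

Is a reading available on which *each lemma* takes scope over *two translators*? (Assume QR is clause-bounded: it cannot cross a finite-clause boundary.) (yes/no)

*each lemma* is inside a raising infinitive, which is transparent to QR (no CP barrier), so it behaves as a matrix argument.
Since no island is crossed, the inverse ordering is licensed alongside surface scope.
So *each lemma* > *two translators* is among the available readings.

Yes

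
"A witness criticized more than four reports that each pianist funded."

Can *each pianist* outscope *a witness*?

*each pianist* sits inside the relative clause *that each pianist funded* modifying *more than four reports*.
The relative clause forms an island for QR, so the quantifier is confined to the head noun's restrictor.
So *each pianist* cannot raise high enough to outscope *a witness*; only the surface ordering *a witness* > *each pianist* is available.

No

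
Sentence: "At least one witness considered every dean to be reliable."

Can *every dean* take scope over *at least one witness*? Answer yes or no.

Yes

The ECM infinitive is scope-transparent — *every dean* is free to raise above *at least one witness*.
Since no island is crossed, the inverse ordering is licensed alongside surface scope.
The sentence is scopally ambiguous between *at least one witness* > *every dean* and *every dean* > *at least one witness*.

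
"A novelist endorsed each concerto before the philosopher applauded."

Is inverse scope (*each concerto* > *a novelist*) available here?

Yes

Neither queried DP is inside the adjunct, so the adjunct-island constraint does not apply.
With no island boundary between them, the object can take inverse scope over the subject via ordinary QR within the clause.
So *each concerto* > *a novelist* is among the available readings.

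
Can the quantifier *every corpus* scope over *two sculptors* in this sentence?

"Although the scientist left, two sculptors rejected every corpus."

Yes

The adjunct clause does not contain *every corpus*, which is the matrix object.
Nothing blocks QR of the lower DP to a position above the higher one, so inverse scope is available.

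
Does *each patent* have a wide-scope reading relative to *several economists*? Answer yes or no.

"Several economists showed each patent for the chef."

Yes

Both DPs are arguments of the same predicate; there is no clause or island boundary between them.
Since no island is crossed, the inverse ordering is licensed alongside surface scope.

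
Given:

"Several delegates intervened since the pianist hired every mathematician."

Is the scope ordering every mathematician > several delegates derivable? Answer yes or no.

No

*every mathematician* occurs within the adjunct clause *since the pianist hired every mathematician*.
Adjunct clauses are scope islands: a quantifier inside an adjunct cannot raise into the matrix clause.
*every mathematician* is confined to the island and cannot take scope over *several delegates*.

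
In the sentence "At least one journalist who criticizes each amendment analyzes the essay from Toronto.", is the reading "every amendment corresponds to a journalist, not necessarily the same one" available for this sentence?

This is the *each amendment* > *at least one journalist* reading.
The target quantifier *each amendment* is part of the relative clause *who criticizes each amendment*.
Quantifiers inside a relative clause are trapped there; the RC boundary blocks QR.
So *each amendment* cannot raise high enough to outscope *at least one journalist*; only the surface ordering *at least one journalist* > *each amendment* is available.

No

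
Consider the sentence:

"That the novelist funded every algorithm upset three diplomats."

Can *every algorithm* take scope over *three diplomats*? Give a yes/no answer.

No

The DP *every algorithm* is contained in the sentential subject *that the novelist funded every algorithm*.
The subject-island constraint blocks QR out of a clausal subject.
So *every algorithm* cannot raise to a position above *three diplomats*.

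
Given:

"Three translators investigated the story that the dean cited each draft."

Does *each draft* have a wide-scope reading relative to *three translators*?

The target quantifier *each draft* is part of the complex NP *the story that the dean cited each draft*.
Since the clause is the complement of a nominal head, the CNPC blocks scope extraction.
Hence only narrow scope for *each draft* (under *three translators*) survives.

No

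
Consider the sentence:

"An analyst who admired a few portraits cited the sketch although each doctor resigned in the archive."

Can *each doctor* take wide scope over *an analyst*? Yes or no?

No

*each doctor* occurs within the adjunct clause *although each doctor resigned in the archive*.
Adjuncts are opaque for quantifier raising; a quantifier in an adjunct stays inside it.
*each doctor* is confined to the island and cannot take scope over *an analyst*.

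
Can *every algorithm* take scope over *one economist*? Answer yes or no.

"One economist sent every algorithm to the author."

Yes

Both DPs are arguments of the same predicate; there is no clause or island boundary between them.
Since no island is crossed, the inverse ordering is licensed alongside surface scope.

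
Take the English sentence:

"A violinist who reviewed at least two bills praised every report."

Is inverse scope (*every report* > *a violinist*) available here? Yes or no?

Although the sentence contains a relative clause (*who reviewed at least two bills*), *every report* is outside it, in the matrix VP.
QR within a single clause is free, so the lower quantifier may take scope over the higher one.
So *every report* > *a violinist* is among the available readings.

Yes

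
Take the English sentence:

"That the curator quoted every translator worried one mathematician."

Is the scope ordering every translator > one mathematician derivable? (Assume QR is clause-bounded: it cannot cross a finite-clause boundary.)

No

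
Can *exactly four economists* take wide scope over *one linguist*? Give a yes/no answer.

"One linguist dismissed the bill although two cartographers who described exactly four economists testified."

No

The target quantifier *exactly four economists* is part of the relative clause *who described exactly four economists*, which is itself inside the adjunct *although two cartographers who described exactly four economists testified*.
Nested islands: the RC island is itself inside an adjunct island, so wide scope is doubly excluded.
The inverse ordering *exactly four economists* > *one linguist* is therefore underivable.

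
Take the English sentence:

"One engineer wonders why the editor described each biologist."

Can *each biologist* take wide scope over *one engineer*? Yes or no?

No

Structurally, *each biologist* is inside the embedded question *why the editor described each biologist*.
Embedded questions are wh-islands: a quantifier inside an indirect question cannot QR into the matrix clause.
*each biologist* is confined to the island and cannot take scope over *one engineer*.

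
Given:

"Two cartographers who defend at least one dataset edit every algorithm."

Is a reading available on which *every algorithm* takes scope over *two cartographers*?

Yes

The relative clause *who defend at least one dataset* modifies *two cartographers*, but *every algorithm* is not inside that relative clause — it is an argument of the matrix verb.
QR within a single clause is free, so the lower quantifier may take scope over the higher one.
The sentence is scopally ambiguous between *two cartographers* > *every algorithm* and *every algorithm* > *two cartographers*.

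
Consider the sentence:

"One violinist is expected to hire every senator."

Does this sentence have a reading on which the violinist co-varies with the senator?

The described interpretation is the *every senator* > *one violinist* scoping.
Infinitival complements of raising predicates do not block QR; *every senator* and *one violinist* are effectively clausemates.
Ordinary QR to a clause-peripheral position gives the wide-scope LF for the lower DP.
Both orderings are possible: *one violinist* > *every senator* and *every senator* > *one violinist*.

Yes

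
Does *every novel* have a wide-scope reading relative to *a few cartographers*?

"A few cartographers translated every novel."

Yes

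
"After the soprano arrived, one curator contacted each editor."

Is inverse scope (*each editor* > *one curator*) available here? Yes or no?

*each editor* is a matrix argument; the adjunct is an island but the target quantifier is outside it.
Clause-internal QR can adjoin the lower DP above the subject, yielding the inverse reading.

Yes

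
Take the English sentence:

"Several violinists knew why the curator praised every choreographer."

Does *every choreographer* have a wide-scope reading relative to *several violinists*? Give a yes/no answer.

*every choreographer* is embedded in the embedded question *why the curator praised every choreographer*.
QR across an interrogative CP boundary is ruled out as a wh-island violation.
So *every choreographer* cannot raise high enough to outscope *several violinists*; only the surface ordering *several violinists* > *every choreographer* is available.

No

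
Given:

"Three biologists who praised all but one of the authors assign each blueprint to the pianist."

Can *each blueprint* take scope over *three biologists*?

The RC *who praised all but one of the authors* is an island, but *each blueprint* is not inside it — it is the matrix object, a clausemate of *three biologists*.
Nothing blocks QR of the lower DP to a position above the higher one, so inverse scope is available.

Yes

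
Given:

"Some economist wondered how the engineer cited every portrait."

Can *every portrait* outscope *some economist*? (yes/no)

No

Structurally, *every portrait* is inside the embedded question *how the engineer cited every portrait*.
Embedded questions are wh-islands: a quantifier inside an indirect question cannot QR into the matrix clause.
*every portrait* > *some economist* would require crossing that boundary, which is illicit.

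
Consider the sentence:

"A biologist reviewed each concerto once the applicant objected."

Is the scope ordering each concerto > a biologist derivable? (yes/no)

Neither queried DP is inside the adjunct, so the adjunct-island constraint does not apply.
Clause-internal QR can adjoin the lower DP above the subject, yielding the inverse reading.
The sentence is scopally ambiguous between *a biologist* > *each concerto* and *each concerto* > *a biologist*.

Yes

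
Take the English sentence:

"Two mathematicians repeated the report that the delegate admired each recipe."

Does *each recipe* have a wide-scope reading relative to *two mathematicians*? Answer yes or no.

No

Structurally, *each recipe* is inside the complex NP *the report that the delegate admired each recipe*.
A that-clause complement to a noun is an island; QR cannot cross the NP boundary.
The inverse ordering *each recipe* > *two mathematicians* is therefore underivable.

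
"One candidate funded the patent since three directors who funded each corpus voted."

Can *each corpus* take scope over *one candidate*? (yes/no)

*each corpus* occurs within the relative clause *who funded each corpus*, which is itself inside the adjunct *since three directors who funded each corpus voted*.
Even if one barrier were somehow void, the other would still block QR.
*each corpus* > *one candidate* would require crossing that boundary, which is illicit.

No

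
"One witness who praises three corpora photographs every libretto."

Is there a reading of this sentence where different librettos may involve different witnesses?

Yes

The paraphrase describes the scope ordering *every libretto* > *one witness*.
The relative clause *who praises three corpora* modifies *one witness*, but *every libretto* is not inside that relative clause — it is an argument of the matrix verb.
Nothing blocks QR of the lower DP to a position above the higher one, so inverse scope is available.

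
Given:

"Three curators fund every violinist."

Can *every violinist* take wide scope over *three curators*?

*every violinist* is the matrix object and *three curators* the matrix subject; the two are clausemates.
Ordinary QR to a clause-peripheral position gives the wide-scope LF for the lower DP.

Yes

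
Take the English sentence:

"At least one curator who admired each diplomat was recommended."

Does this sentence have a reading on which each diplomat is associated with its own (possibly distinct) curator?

The paraphrase describes the scope ordering *each diplomat* > *at least one curator*.
The DP *each diplomat* is contained in the relative clause *who admired each diplomat*.
Relative clauses block scope extraction: QR cannot target a position outside the modified NP.
So *each diplomat* cannot raise high enough to outscope *at least one curator*; only the surface ordering *at least one curator* > *each diplomat* is available.

No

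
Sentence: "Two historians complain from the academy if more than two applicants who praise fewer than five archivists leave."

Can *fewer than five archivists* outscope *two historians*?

No

*fewer than five archivists* sits inside the relative clause *who praise fewer than five archivists*, which is itself inside the adjunct *if more than two applicants who praise fewer than five archivists leave*.
Nested islands: the RC island is itself inside an adjunct island, so wide scope is doubly excluded.
*fewer than five archivists* is confined to the island and cannot take scope over *two historians*.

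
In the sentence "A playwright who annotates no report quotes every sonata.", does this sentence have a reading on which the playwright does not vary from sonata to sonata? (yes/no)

Yes

This is the *a playwright* > *every sonata* reading.
That is the surface-scope ordering, which is always one of the available readings — island constraints only ever restrict inverse scope.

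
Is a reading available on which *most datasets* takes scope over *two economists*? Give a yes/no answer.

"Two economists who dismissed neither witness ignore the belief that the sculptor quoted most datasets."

No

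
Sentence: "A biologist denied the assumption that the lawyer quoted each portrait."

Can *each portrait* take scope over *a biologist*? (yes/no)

No

The DP *each portrait* is contained in the complex NP *the assumption that the lawyer quoted each portrait*.
A that-clause complement to a noun is an island; QR cannot cross the NP boundary.
So *each portrait* cannot raise to a position above *a biologist*.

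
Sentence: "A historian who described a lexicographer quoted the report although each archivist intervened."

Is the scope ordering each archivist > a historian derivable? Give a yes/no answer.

No

*each archivist* sits inside the adjunct clause *although each archivist intervened*.
The adjunct-island constraint bars QR out of an adverbial clause.
There is no licit LF on which *each archivist* c-commands *a historian*.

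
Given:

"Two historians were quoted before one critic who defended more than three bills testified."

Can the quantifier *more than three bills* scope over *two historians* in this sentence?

No

*more than three bills* occurs within the relative clause *who defended more than three bills*, which is itself inside the adjunct *before one critic who defended more than three bills testified*.
Nested islands: the RC island is itself inside an adjunct island, so wide scope is doubly excluded.
So *more than three bills* cannot raise high enough to outscope *two historians*; only the surface ordering *two historians* > *more than three bills* is available.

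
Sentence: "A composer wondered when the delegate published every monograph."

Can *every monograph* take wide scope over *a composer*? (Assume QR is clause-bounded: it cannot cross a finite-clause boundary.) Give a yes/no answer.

No

*every monograph* sits inside the embedded question *when the delegate published every monograph*.
Embedded wh-clauses are opaque for QR, so the quantifier stays inside the question.
So *every monograph* cannot raise high enough to outscope *a composer*; only the surface ordering *a composer* > *every monograph* is available.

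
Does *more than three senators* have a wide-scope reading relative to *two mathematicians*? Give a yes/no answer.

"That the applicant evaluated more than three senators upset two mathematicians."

No

*more than three senators* occurs within the sentential subject *that the applicant evaluated more than three senators*.
The subject-island constraint blocks QR out of a clausal subject.
The ordering *more than three senators* > *two mathematicians* is therefore underivable.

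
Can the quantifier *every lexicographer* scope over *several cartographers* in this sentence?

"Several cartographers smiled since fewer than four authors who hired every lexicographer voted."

The DP *every lexicographer* is contained in the relative clause *who hired every lexicographer*, which is itself inside the adjunct *since fewer than four authors who hired every lexicographer voted*.
Nested islands: the RC island is itself inside an adjunct island, so wide scope is doubly excluded.
Hence only narrow scope for *every lexicographer* (under *several cartographers*) survives.

No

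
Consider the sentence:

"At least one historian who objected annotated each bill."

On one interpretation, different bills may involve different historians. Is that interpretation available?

The paraphrase describes the scope ordering *each bill* > *at least one historian*.
The relative clause *who objected* modifies *at least one historian*, but *each bill* is not inside that relative clause — it is an argument of the matrix verb.
Since no island is crossed, the inverse ordering is licensed alongside surface scope.

Yes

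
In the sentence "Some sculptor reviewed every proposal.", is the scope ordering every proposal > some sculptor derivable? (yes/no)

*every proposal* and *some sculptor* are in the same minimal clause.
Since no island is crossed, the inverse ordering is licensed alongside surface scope.
Both orderings are possible: *some sculptor* > *every proposal* and *every proposal* > *some sculptor*.

Yes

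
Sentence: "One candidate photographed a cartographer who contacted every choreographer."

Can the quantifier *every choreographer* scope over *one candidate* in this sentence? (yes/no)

Structurally, *every choreographer* is inside the relative clause *who contacted every choreographer* modifying *a cartographer*.
A relative clause is a scope island — quantifier raising cannot cross its boundary.
*every choreographer* is confined to the island and cannot take scope over *one candidate*.
(Only the surface reading survives: one fixed candidate with respect to all the relevant choreographers.)

No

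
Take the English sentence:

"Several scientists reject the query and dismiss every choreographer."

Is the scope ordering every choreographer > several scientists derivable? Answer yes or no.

The DP *every choreographer* is contained in one conjunct of the coordinate structure (*dismiss every choreographer*).
QR out of a conjunct would have to apply non-ATB, which the CSC forbids.
So the wide-scope reading for *every choreographer* is blocked.

No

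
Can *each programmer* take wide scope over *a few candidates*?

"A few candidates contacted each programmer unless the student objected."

The adjunct island is irrelevant here — *each programmer* and *a few candidates* are both in the matrix clause.
Ordinary QR to a clause-peripheral position gives the wide-scope LF for the lower DP.

Yes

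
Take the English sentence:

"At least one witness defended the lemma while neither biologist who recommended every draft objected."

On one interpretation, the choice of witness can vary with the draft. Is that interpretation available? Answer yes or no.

The described interpretation is the *every draft* > *at least one witness* scoping.
*every draft* occurs within the relative clause *who recommended every draft*, which is itself inside the adjunct *while neither biologist who recommended every draft objected*.
The quantifier would have to escape first the RC and then the adjunct — two independent island violations.
Hence only narrow scope for *every draft* (under *at least one witness*) survives.

No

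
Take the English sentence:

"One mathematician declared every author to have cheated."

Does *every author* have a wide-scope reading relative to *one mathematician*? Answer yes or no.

*every author* is the subject of an ECM infinitive — the infinitival complement of an ECM verb is not a scope island, so *every author* can raise into the matrix clause.
QR within a single clause is free, so the lower quantifier may take scope over the higher one.

Yes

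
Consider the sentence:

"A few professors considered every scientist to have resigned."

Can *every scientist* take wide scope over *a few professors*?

*every scientist* is the subject of an ECM infinitive — the infinitival complement of an ECM verb is not a scope island, so *every scientist* can raise into the matrix clause.
With no island boundary between them, the object can take inverse scope over the subject via ordinary QR within the clause.

Yes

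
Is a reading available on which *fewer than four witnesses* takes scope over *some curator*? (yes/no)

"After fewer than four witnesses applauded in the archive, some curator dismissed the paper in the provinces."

*fewer than four witnesses* sits inside the adjunct clause *after fewer than four witnesses applauded in the archive*.
Adjunct clauses are scope islands: a quantifier inside an adjunct cannot raise into the matrix clause.
*fewer than four witnesses* is confined to the island and cannot take scope over *some curator*.

No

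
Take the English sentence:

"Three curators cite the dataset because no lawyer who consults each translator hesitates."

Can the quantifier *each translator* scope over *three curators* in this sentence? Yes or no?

*each translator* sits inside the relative clause *who consults each translator*, which is itself inside the adjunct *because no lawyer who consults each translator hesitates*.
Two island boundaries intervene — the relative clause and the adjunct. Either alone would block QR.
So the wide-scope reading for *each translator* is blocked.

No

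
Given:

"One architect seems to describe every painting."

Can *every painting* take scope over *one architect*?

Infinitival complements of raising predicates do not block QR; *every painting* and *one architect* are effectively clausemates.
Ordinary QR to a clause-peripheral position gives the wide-scope LF for the lower DP.
Both orderings are possible: *one architect* > *every painting* and *every painting* > *one architect*.

Yes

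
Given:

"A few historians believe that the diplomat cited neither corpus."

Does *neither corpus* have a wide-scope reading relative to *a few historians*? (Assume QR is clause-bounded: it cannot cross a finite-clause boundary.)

No

Structurally, *neither corpus* is inside the finite complement clause *that the diplomat cited neither corpus*.
Under clause-bounded QR, a quantifier in an embedded finite clause cannot raise into the matrix clause.
*neither corpus* is confined to the island and cannot take scope over *a few historians*.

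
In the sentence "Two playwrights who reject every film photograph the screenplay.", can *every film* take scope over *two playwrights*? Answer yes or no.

No

The target quantifier *every film* is part of the relative clause *who reject every film*.
QR out of a relative clause is ruled out by the relative-clause island constraint.
*every film* > *two playwrights* would require crossing that boundary, which is illicit.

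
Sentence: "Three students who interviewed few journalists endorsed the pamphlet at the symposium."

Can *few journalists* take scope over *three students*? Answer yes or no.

No

*few journalists* sits inside the relative clause *who interviewed few journalists*.
A relative clause is a scope island — quantifier raising cannot cross its boundary.
There is no licit LF on which *few journalists* c-commands *three students*.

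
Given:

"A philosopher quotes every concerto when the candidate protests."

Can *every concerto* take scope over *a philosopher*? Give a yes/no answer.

Neither queried DP is inside the adjunct, so the adjunct-island constraint does not apply.
Nothing blocks QR of the lower DP to a position above the higher one, so inverse scope is available.

Yes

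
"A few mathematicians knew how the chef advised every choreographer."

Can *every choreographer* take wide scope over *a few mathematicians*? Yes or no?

No

Structurally, *every choreographer* is inside the embedded question *how the chef advised every choreographer*.
Embedded questions are wh-islands: a quantifier inside an indirect question cannot QR into the matrix clause.
*every choreographer* is confined to the island and cannot take scope over *a few mathematicians*.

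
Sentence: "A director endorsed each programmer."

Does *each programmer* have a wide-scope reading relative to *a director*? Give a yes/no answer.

Yes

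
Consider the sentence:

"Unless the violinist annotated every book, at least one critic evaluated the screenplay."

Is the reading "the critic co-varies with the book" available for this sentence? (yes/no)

No

This is the *every book* > *at least one critic* reading.
*every book* is embedded in the adjunct clause *unless the violinist annotated every book*.
Scope out of an adjunct clause is unavailable: QR respects the adjunct-island constraint.
The ordering *every book* > *at least one critic* is therefore underivable.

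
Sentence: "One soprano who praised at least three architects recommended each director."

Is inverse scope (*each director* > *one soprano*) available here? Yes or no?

Yes

The RC *who praised at least three architects* is an island, but *each director* is not inside it — it is the matrix object, a clausemate of *one soprano*.
Clause-internal QR can adjoin the lower DP above the subject, yielding the inverse reading.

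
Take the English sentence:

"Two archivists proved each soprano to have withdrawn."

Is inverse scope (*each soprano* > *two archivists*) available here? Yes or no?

*each soprano* is an ECM subject; ECM complements are not islands, and the embedded quantifier may take matrix scope.
Nothing blocks QR of the lower DP to a position above the higher one, so inverse scope is available.
So *each soprano* > *two archivists* is among the available readings.

Yes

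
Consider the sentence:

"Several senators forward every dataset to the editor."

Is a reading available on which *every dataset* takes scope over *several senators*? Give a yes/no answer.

Yes

*every dataset* and *several senators* are in the same minimal clause.
Clause-internal QR can adjoin the lower DP above the subject, yielding the inverse reading.
So *every dataset* > *several senators* is among the available readings.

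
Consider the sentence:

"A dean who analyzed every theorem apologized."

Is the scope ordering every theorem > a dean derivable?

No

The DP *every theorem* is contained in the relative clause *who analyzed every theorem*.
Quantifiers inside a relative clause are trapped there; the RC boundary blocks QR.
*every theorem* is confined to the island and cannot take scope over *a dean*.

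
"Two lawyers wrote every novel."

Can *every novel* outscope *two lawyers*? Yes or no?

Yes

*every novel* and *two lawyers* are in the same minimal clause.
Since no island is crossed, the inverse ordering is licensed alongside surface scope.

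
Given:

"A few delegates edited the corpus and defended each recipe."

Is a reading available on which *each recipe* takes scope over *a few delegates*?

No

Structurally, *each recipe* is inside one conjunct of the coordinate structure (*defended each recipe*).
Asymmetric QR out of one conjunct violates the Coordinate Structure Constraint.
The inverse ordering *each recipe* > *a few delegates* is therefore underivable.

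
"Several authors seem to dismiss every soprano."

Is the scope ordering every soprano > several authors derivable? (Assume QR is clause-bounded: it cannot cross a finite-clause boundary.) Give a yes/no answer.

Yes

*every soprano* is inside a raising infinitive, which is transparent to QR (no CP barrier), so it behaves as a matrix argument.
Since no island is crossed, the inverse ordering is licensed alongside surface scope.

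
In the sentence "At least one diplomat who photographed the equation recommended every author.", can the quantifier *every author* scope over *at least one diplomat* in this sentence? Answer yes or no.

Yes

Although the sentence contains a relative clause (*who photographed the equation*), *every author* is outside it, in the matrix VP.
Ordinary QR to a clause-peripheral position gives the wide-scope LF for the lower DP.
Both orderings are possible: *at least one diplomat* > *every author* and *every author* > *at least one diplomat*.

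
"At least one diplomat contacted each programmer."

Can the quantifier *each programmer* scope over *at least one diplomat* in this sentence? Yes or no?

*at least one diplomat* and *each programmer* are co-arguments of the matrix verb, with nothing but a clause-internal boundary between them.
QR within a single clause is free, so the lower quantifier may take scope over the higher one.
So *each programmer* > *at least one diplomat* is among the available readings.

Yes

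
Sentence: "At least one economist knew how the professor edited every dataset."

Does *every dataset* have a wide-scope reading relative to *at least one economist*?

The DP *every dataset* is contained in the embedded question *how the professor edited every dataset*.
An indirect question is a wh-island; the filled [Spec,CP] blocks QR across the CP edge.
So *every dataset* cannot raise high enough to outscope *at least one economist*; only the surface ordering *at least one economist* > *every dataset* is available.
(Only the surface reading survives: one fixed economist with respect to all the relevant datasets.)

No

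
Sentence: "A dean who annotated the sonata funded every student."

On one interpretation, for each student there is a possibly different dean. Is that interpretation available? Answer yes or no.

The paraphrase describes the scope ordering *every student* > *a dean*.
The RC *who annotated the sonata* is an island, but *every student* is not inside it — it is the matrix object, a clausemate of *a dean*.
With no island boundary between them, the object can take inverse scope over the subject via ordinary QR within the clause.
The sentence is scopally ambiguous between *a dean* > *every student* and *every student* > *a dean*.

Yes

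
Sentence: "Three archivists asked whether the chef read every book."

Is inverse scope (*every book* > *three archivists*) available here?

No

*every book* is embedded in the embedded question *whether the chef read every book*.
An indirect question is a wh-island; the filled [Spec,CP] blocks QR across the CP edge.
*every book* > *three archivists* would require crossing that boundary, which is illicit.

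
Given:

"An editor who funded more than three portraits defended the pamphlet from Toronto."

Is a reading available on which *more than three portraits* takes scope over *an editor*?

No

The DP *more than three portraits* is contained in the relative clause *who funded more than three portraits*.
QR out of a relative clause is ruled out by the relative-clause island constraint.
So *more than three portraits* cannot raise to a position above *an editor*.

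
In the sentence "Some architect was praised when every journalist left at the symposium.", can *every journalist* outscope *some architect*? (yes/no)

No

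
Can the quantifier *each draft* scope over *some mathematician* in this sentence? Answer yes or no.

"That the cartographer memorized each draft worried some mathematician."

*each draft* is embedded in the sentential subject *that the cartographer memorized each draft*.
The Sentential Subject Constraint rules out raising the quantifier out of the that-clause subject.
There is no licit LF on which *each draft* c-commands *some mathematician*.

No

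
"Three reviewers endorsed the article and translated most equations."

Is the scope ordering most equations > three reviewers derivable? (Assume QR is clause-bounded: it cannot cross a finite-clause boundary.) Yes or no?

The target quantifier *most equations* is part of one conjunct of the coordinate structure (*translated most equations*).
The Coordinate Structure Constraint blocks movement (including QR) out of a single conjunct.
Hence only narrow scope for *most equations* (under *three reviewers*) survives.

No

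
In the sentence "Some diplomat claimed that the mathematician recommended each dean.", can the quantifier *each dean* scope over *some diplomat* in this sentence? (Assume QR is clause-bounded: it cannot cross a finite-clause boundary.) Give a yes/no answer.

No

*each dean* sits inside the finite complement clause *that the mathematician recommended each dean*.
Finite CP is the ceiling for QR here, by assumption.
The inverse ordering *each dean* > *some diplomat* is therefore underivable.
(Only the surface reading survives: one fixed diplomat with respect to all the relevant deans.)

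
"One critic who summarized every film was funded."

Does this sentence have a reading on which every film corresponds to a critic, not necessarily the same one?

No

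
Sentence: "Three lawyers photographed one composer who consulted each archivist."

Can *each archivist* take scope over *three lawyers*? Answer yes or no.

No

The DP *each archivist* is contained in the relative clause *who consulted each archivist* modifying *one composer*.
Relative clauses are scope islands: a quantifier cannot QR out of a relative clause to take scope in the matrix clause.
Hence only narrow scope for *each archivist* (under *three lawyers*) survives.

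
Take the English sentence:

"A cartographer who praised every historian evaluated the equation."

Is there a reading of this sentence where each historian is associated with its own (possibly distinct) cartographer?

No

That reading corresponds to *every historian* > *a cartographer*.
Structurally, *every historian* is inside the relative clause *who praised every historian*.
A relative clause is a scope island — quantifier raising cannot cross its boundary.
*every historian* > *a cartographer* would require crossing that boundary, which is illicit.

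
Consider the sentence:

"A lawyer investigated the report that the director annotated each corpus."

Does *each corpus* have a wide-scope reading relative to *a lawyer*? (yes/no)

No

*each corpus* sits inside the complex NP *the report that the director annotated each corpus*.
Since the clause is the complement of a nominal head, the CNPC blocks scope extraction.
So the wide-scope reading for *each corpus* is blocked.
(Only the surface reading survives: one fixed lawyer with respect to all the relevant corpora.)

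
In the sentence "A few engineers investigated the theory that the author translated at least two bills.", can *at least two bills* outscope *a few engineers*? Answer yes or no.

No

*at least two bills* occurs within the complex NP *the theory that the author translated at least two bills*.
A that-clause complement to a noun is an island; QR cannot cross the NP boundary.
So *at least two bills* cannot raise to a position above *a few engineers*.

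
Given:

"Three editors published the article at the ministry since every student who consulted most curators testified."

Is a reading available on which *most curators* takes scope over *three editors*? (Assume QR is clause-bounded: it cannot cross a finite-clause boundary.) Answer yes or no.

No

*most curators* occurs within the relative clause *who consulted most curators*, which is itself inside the adjunct *since every student who consulted most curators testified*.
Both the relative clause and the enclosing adjunct are scope islands; QR cannot cross either.
*most curators* > *three editors* would require crossing that boundary, which is illicit.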